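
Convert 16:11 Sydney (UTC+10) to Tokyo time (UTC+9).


15:11

Time difference = UTC+9 - UTC+10 = -1 hours
New hour = (16 -1) mod 24
= 15 mod 24 = 15
Minutes unchanged → 15:11


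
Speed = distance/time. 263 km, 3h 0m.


Distance: 263 km
Time: 3 hours
Speed = 263 / 3 ≈ 87.7 km/h

87.7 km/h


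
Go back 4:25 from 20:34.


16:09

Start: 1234 minutes from midnight
Subtract: 265 minutes
Remaining: 1234 - 265 = 969
Hours: 16, Minutes: 9


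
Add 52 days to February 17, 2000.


Start: February 17, 2000
Add 52 days
February 17 → March 1: 29 - 17 + 1 = 13 days (52 - 13 = 39 left)
March 1 → April 1: 31 - 1 + 1 = 31 days (39 - 31 = 8 left)
April 1 + 8 = April 9, 2000

April 9, 2000


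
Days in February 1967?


28 days

Month: February (month 2)
February: 28 or 29 (leap year)
1967 leap year? No


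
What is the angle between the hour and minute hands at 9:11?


Hour hand = 9×30 + 11×0.5 = 275.5°
Minute hand = 11×6 = 66°
Difference = |275.5 - 66| = 209.5°
Since > 180°: 360 - 209.5 = 150.5°

150.5°


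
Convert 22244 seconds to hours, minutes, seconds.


Hours: 22244 ÷ 3600 = 6 remainder 644
Minutes: 644 ÷ 60 = 10 remainder 44
Seconds: 44

6h 10m 44s


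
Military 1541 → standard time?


3:41 PM

Hour: 15
15 - 12 = 3 → PM


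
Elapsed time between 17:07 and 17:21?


0h 14m

End time in minutes: 17×60 + 21 = 1041
Start time in minutes: 17×60 + 7 = 1027
Difference = 1041 - 1027 = 14 minutes
= 0 hours 14 minutes


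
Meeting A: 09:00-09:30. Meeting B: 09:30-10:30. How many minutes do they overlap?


Meeting A: 540-570 (in minutes from midnight)
Meeting B: 570-630
Overlap start = max(540, 570) = 570
Overlap end = min(570, 630) = 570
Overlap = max(0, 570 - 570) = 0 min

0 minutes


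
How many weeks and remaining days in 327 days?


46 weeks 5 days

Weeks: 327 ÷ 7 = 46 remainder 5


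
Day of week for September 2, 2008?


Tuesday

Zeller's congruence:
q=2, m=9, k=8, j=20
h = (2 + ⌊13×10/5⌋ + 8 + ⌊8/4⌋ + ⌊20/4⌋ - 2×20) mod 7
= (2 + 26 + 8 + 2 + 5 - 40) mod 7
= 3 mod 7 = 3
h=3 → Tuesday


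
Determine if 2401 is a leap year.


No

Rules: divisible by 4 AND (not by 100 OR by 400)
2401 ÷ 4 = 600 remainder 1 → not divisible by 4
Not divisible by 4 → not a leap year


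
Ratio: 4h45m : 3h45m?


19:15 (1.27)

Duration 1: 285 minutes
Duration 2: 225 minutes
Ratio = 285:225
GCD = 15
Simplified = 19:15
As a decimal: 19/15 ≈ 1.27


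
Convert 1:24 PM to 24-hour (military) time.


13:24

Input: 1:24 PM
PM: 1 + 12 = 13


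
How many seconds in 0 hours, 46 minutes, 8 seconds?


2768 seconds

Hours: 0 × 3600 = 0
Minutes: 46 × 60 = 2760
Seconds: 8
Total = 0 + 2760 + 8 = 2768


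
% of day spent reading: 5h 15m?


21.9%

Time: 315 minutes
Day: 1440 minutes
Percentage = (315/1440) × 100 ≈ 21.9%


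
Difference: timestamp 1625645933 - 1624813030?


Difference = 1625645933 - 1624813030 = 832903 seconds
In hours: 832903 / 3600 ≈ 231.4
In days: 832903 / 86400 ≈ 9.64

832903 seconds (231.4 hours / 9.64 days)


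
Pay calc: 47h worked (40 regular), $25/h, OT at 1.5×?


$1262.50

Regular: 40h × $25 = $1000.00
Overtime: 47 - 40 = 7h
OT pay: 7h × $25 × 1.5 = $262.50
Total = $1000.00 + $262.50 = $1262.50


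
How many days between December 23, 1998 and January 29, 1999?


From December 23, 1998 to January 29, 1999
Rest of December 1998: 31 - 23 = 8
Days into January 1999: 29
Total = 8 + 29 = 37 days

37 days


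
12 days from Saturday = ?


Thursday

Start: Saturday (index 5)
(5 + 12) mod 7
= 17 mod 7
= 3
Index 3 → Thursday


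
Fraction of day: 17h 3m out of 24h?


0.7104 (71.04%)

Total minutes: 17×60 + 3 = 1023
Day = 24×60 = 1440 minutes
Fraction = 1023/1440 ≈ 0.7104
As a percentage: 1023/1440 × 100 ≈ 71.04%


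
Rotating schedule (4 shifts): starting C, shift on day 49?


Shifts: A, B, C, D
Start: C (index 2)
Day 49: (2 + 49 - 1) mod 4
= 50 mod 4
= 2
Index 2 → shift C

Shift C


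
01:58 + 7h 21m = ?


09:19

Start: 118 minutes from midnight
Add: 441 minutes
Total: 559 minutes
Hours: 559 ÷ 60 = 9 remainder 19


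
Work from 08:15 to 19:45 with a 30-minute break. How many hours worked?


11h 0m (660 minutes)

Total time = (19×60+45) - (8×60+15)
= 1185 - 495 = 690 min
Minus break: 690 - 30 = 660 min
= 11h 0m


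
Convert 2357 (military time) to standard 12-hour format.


11:57 PM

Hour: 23
23 - 12 = 11 → PM


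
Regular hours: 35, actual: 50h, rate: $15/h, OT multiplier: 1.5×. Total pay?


$862.50

Regular: 35h × $15 = $525.00
Overtime: 50 - 35 = 15h
OT pay: 15h × $15 × 1.5 = $337.50
Total = $525.00 + $337.50 = $862.50


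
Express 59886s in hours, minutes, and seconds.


16h 38m 6s

Hours: 59886 ÷ 3600 = 16 remainder 2286
Minutes: 2286 ÷ 60 = 38 remainder 6
Seconds: 6


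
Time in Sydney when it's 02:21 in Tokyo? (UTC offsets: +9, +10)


Time difference = UTC+10 - UTC+9 = +1 hours
New hour = (2 + 1) mod 24
= 3 mod 24 = 3
Minutes unchanged → 03:21

03:21


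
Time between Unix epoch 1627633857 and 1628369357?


Difference = 1628369357 - 1627633857 = 735500 seconds
In hours: 735500 / 3600 ≈ 204.3
In days: 735500 / 86400 ≈ 8.51

735500 seconds (204.3 hours / 8.51 days)


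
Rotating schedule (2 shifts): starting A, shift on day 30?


Shifts: A, B
Start: A (index 0)
Day 30: (0 + 30 - 1) mod 2
= 29 mod 2
= 1
Index 1 → shift B

Shift B


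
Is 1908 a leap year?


Rules: divisible by 4 AND (not by 100 OR by 400)
1908 ÷ 4 = 477 exactly → divisible by 4
1908 ÷ 100 = 19 remainder 8 → not divisible by 100
Divisible by 4 but not by 100 → leap year

Yes


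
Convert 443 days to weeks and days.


63 weeks 2 days

Weeks: 443 ÷ 7 = 63 remainder 2


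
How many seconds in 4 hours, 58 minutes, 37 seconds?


Hours: 4 × 3600 = 14400
Minutes: 58 × 60 = 3480
Seconds: 37
Total = 14400 + 3480 + 37 = 17917

17917 seconds


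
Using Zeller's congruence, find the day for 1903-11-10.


Tuesday

Zeller's congruence:
q=10, m=11, k=3, j=19
h = (10 + ⌊13×12/5⌋ + 3 + ⌊3/4⌋ + ⌊19/4⌋ - 2×19) mod 7
= (10 + 31 + 3 + 0 + 4 - 38) mod 7
= 10 mod 7 = 3
h=3 → Tuesday


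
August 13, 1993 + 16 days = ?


Start: August 13, 1993
Add 16 days
August 13 + 16 = August 29, 1993

August 29, 1993


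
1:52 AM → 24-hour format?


01:52

Input: 1:52 AM
AM hour stays: 1


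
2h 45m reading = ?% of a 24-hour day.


Time: 165 minutes
Day: 1440 minutes
Percentage = (165/1440) × 100 ≈ 11.5%

11.5%


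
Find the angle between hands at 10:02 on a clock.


Hour hand = 10×30 + 2×0.5 = 301.0°
Minute hand = 2×6 = 12°
Difference = |301.0 - 12| = 289.0°
Since > 180°: 360 - 289.0 = 71.0°

71.0°


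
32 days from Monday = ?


Friday

Start: Monday (index 0)
(0 + 32) mod 7
= 32 mod 7
= 4
Index 4 → Friday


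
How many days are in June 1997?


30 days

Month: June (month 6)
June has 30 days


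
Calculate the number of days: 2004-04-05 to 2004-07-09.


95 days

From April 5, 2004 to July 9, 2004
Rest of April 2004: 30 - 5 = 25
Full months: May 31, June 30
Days into July 2004: 9
Total = 25 + 31 + 30 + 9 = 95 days


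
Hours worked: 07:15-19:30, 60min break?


Total time = (19×60+30) - (7×60+15)
= 1170 - 435 = 735 min
Minus break: 735 - 60 = 675 min
= 11h 15m

11h 15m (675 minutes)


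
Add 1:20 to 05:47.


07:07

Start: 347 minutes from midnight
Add: 80 minutes
Total: 427 minutes
Hours: 427 ÷ 60 = 7 remainder 7


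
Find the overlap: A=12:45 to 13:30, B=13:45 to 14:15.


Meeting A: 765-810 (in minutes from midnight)
Meeting B: 825-855
Overlap start = max(765, 825) = 825
Overlap end = min(810, 855) = 810
Overlap = max(0, 810 - 825) = 0 min

0 minutes


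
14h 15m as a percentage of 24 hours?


0.5938 (59.38%)

Total minutes: 14×60 + 15 = 855
Day = 24×60 = 1440 minutes
Fraction = 855/1440 ≈ 0.5938
As a percentage: 855/1440 × 100 ≈ 59.38%


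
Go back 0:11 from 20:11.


20:00

Start: 1211 minutes from midnight
Subtract: 11 minutes
Remaining: 1211 - 11 = 1200
Hours: 20, Minutes: 0


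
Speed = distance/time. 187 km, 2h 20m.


80.1 km/h

Distance: 187 km
Time: 2h 20m = 140 min = 140/60 = 7/3 hours
Speed = 187 ÷ (7/3) = 187 × 3 / 7 = 561/7 ≈ 80.1 km/h


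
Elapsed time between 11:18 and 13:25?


2h 7m

End time in minutes: 13×60 + 25 = 805
Start time in minutes: 11×60 + 18 = 678
Difference = 805 - 678 = 127 minutes
= 2 hours 7 minutes


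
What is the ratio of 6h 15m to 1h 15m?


5:1 (5.00)

Duration 1: 375 minutes
Duration 2: 75 minutes
Ratio = 375:75
GCD = 75
Simplified = 5:1
As a decimal: 5/1 = 5.00


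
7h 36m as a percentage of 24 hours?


0.3167 (31.67%)

Total minutes: 7×60 + 36 = 456
Day = 24×60 = 1440 minutes
Fraction = 456/1440 ≈ 0.3167
As a percentage: 456/1440 × 100 ≈ 31.67%


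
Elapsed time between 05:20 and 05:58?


End time in minutes: 5×60 + 58 = 358
Start time in minutes: 5×60 + 20 = 320
Difference = 358 - 320 = 38 minutes
= 0 hours 38 minutes

0h 38m


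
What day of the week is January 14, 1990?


Sunday

Zeller's congruence:
q=14, m=13, k=89, j=19
h = (14 + ⌊13×14/5⌋ + 89 + ⌊89/4⌋ + ⌊19/4⌋ - 2×19) mod 7
= (14 + 36 + 89 + 22 + 4 - 38) mod 7
= 127 mod 7 = 1
h=1 → Sunday


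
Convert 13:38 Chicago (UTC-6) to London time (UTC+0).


Time difference = UTC+0 - UTC-6 = +6 hours
New hour = (13 + 6) mod 24
= 19 mod 24 = 19
Minutes unchanged → 19:38

19:38


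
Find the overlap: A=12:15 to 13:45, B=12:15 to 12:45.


30 minutes

Meeting A: 735-825 (in minutes from midnight)
Meeting B: 735-765
Overlap start = max(735, 735) = 735
Overlap end = min(825, 765) = 765
Overlap = max(0, 765 - 735) = 30 min


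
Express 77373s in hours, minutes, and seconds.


21h 29m 33s

Hours: 77373 ÷ 3600 = 21 remainder 1773
Minutes: 1773 ÷ 60 = 29 remainder 33
Seconds: 33


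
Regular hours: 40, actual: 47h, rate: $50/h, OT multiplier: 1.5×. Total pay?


Regular: 40h × $50 = $2000.00
Overtime: 47 - 40 = 7h
OT pay: 7h × $50 × 1.5 = $525.00
Total = $2000.00 + $525.00 = $2525.00

$2525.00


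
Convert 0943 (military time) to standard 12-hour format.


9:43 AM

Hour: 9
9 < 12 → AM


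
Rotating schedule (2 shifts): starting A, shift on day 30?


Shift B

Shifts: A, B
Start: A (index 0)
Day 30: (0 + 30 - 1) mod 2
= 29 mod 2
= 1
Index 1 → shift B


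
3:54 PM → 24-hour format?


Input: 3:54 PM
PM: 3 + 12 = 15

15:54


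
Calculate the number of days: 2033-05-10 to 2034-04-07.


From May 10, 2033 to April 7, 2034
Rest of May 2033: 31 - 10 = 21
Full months: June 30, July 31, August 31, September 30, October 31, November 30, December 31, January 31, February 2034 28, March 31
Days into April 2034: 7
Total = 21 + 30 + 31 + 31 + 30 + 31 + 30 + 31 + 31 + 28 + 31 + 7 = 332 days

332 days


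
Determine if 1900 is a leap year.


Rules: divisible by 4 AND (not by 100 OR by 400)
1900 ÷ 4 = 475 exactly → divisible by 4
1900 ÷ 100 = 19 exactly → divisible by 100
1900 ÷ 400 = 4 remainder 300 → not divisible by 400
Divisible by 100 but not by 400 → not a leap year

No


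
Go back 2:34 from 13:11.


Start: 791 minutes from midnight
Subtract: 154 minutes
Remaining: 791 - 154 = 637
Hours: 10, Minutes: 37

10:37


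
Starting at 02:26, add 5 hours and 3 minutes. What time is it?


07:29

Start: 146 minutes from midnight
Add: 303 minutes
Total: 449 minutes
Hours: 449 ÷ 60 = 7 remainder 29


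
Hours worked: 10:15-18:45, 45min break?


7h 45m (465 minutes)

Total time = (18×60+45) - (10×60+15)
= 1125 - 615 = 510 min
Minus break: 510 - 45 = 465 min
= 7h 45m


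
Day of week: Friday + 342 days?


Start: Friday (index 4)
(4 + 342) mod 7
= 346 mod 7
= 3
Index 3 → Thursday

Thursday


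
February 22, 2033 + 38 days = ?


April 1, 2033

Start: February 22, 2033
Add 38 days
February 22 → March 1: 28 - 22 + 1 = 7 days (38 - 7 = 31 left)
March 1 → April 1: 31 - 1 + 1 = 31 days (31 - 31 = 0 left)
Land exactly on April 1, 2033


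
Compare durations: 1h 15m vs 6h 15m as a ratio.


1:5 (0.20)

Duration 1: 75 minutes
Duration 2: 375 minutes
Ratio = 75:375
GCD = 75
Simplified = 1:5
As a decimal: 1/5 = 0.20


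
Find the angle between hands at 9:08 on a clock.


134.0°

Hour hand = 9×30 + 8×0.5 = 274.0°
Minute hand = 8×6 = 48°
Difference = |274.0 - 48| = 226.0°
Since > 180°: 360 - 226.0 = 134.0°


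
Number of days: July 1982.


31 days

Month: July (month 7)
July has 31 days


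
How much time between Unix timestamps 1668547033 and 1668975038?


Difference = 1668975038 - 1668547033 = 428005 seconds
In hours: 428005 / 3600 ≈ 118.9
In days: 428005 / 86400 ≈ 4.95

428005 seconds (118.9 hours / 4.95 days)


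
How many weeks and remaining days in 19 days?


Weeks: 19 ÷ 7 = 2 remainder 5

2 weeks 5 days


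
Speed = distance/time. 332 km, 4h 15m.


Distance: 332 km
Time: 4h 15m = 255 min = 255/60 = 17/4 hours
Speed = 332 ÷ (17/4) = 332 × 4 / 17 = 1328/17 ≈ 78.1 km/h

78.1 km/h


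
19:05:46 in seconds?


Hours: 19 × 3600 = 68400
Minutes: 5 × 60 = 300
Seconds: 46
Total = 68400 + 300 + 46 = 68746

68746 seconds


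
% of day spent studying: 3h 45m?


15.6%

Time: 225 minutes
Day: 1440 minutes
Percentage = (225/1440) × 100 ≈ 15.6%


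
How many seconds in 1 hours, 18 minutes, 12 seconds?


4692 seconds

Hours: 1 × 3600 = 3600
Minutes: 18 × 60 = 1080
Seconds: 12
Total = 3600 + 1080 + 12 = 4692


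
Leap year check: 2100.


Rules: divisible by 4 AND (not by 100 OR by 400)
2100 ÷ 4 = 525 exactly → divisible by 4
2100 ÷ 100 = 21 exactly → divisible by 100
2100 ÷ 400 = 5 remainder 100 → not divisible by 400
Divisible by 100 but not by 400 → not a leap year

No


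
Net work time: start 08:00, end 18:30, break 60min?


9h 30m (570 minutes)

Total time = (18×60+30) - (8×60+0)
= 1110 - 480 = 630 min
Minus break: 630 - 60 = 570 min
= 9h 30m


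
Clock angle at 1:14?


47.0°

Hour hand = 1×30 + 14×0.5 = 37.0°
Minute hand = 14×6 = 84°
Difference = |37.0 - 84| = 47.0°


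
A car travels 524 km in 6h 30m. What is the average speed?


Distance: 524 km
Time: 6h 30m = 390 min = 390/60 = 13/2 hours
Speed = 524 ÷ (13/2) = 524 × 2 / 13 = 1048/13 ≈ 80.6 km/h

80.6 km/h


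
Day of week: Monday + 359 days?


Wednesday

Start: Monday (index 0)
(0 + 359) mod 7
= 359 mod 7
= 2
Index 2 → Wednesday


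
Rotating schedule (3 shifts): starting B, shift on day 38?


Shift C

Shifts: A, B, C
Start: B (index 1)
Day 38: (1 + 38 - 1) mod 3
= 38 mod 3
= 2
Index 2 → shift C


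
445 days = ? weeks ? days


Weeks: 445 ÷ 7 = 63 remainder 4

63 weeks 4 days


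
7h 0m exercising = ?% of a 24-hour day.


Time: 420 minutes
Day: 1440 minutes
Percentage = (420/1440) × 100 ≈ 29.2%

29.2%


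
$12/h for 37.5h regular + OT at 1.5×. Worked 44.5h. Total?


$576.00

Regular: 37.5h × $12 = $450.00
Overtime: 44.5 - 37.5 = 7.0h
OT pay: 7.0h × $12 × 1.5 = $126.00
Total = $450.00 + $126.00 = $576.00


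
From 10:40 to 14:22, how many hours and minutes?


3h 42m

End time in minutes: 14×60 + 22 = 862
Start time in minutes: 10×60 + 40 = 640
Difference = 862 - 640 = 222 minutes
= 3 hours 42 minutes


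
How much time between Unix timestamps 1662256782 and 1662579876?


Difference = 1662579876 - 1662256782 = 323094 seconds
In hours: 323094 / 3600 ≈ 89.7
In days: 323094 / 86400 ≈ 3.74

323094 seconds (89.7 hours / 3.74 days)


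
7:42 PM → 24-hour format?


Input: 7:42 PM
PM: 7 + 12 = 19

19:42


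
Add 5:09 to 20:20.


01:29 (next day)

Start: 1220 minutes from midnight
Add: 309 minutes
Total: 1529 minutes
Hours: 1529 ÷ 60 = 25 remainder 29
25 ≥ 24 → 25 - 24 = 1 (next day)


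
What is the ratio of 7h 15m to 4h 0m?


Duration 1: 435 minutes
Duration 2: 240 minutes
Ratio = 435:240
GCD = 15
Simplified = 29:16
As a decimal: 29/16 ≈ 1.81

29:16 (1.81)


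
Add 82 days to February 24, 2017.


Start: February 24, 2017
Add 82 days
February 24 → March 1: 28 - 24 + 1 = 5 days (82 - 5 = 77 left)
March 1 → April 1: 31 - 1 + 1 = 31 days (77 - 31 = 46 left)
April 1 → May 1: 30 - 1 + 1 = 30 days (46 - 30 = 16 left)
May 1 + 16 = May 17, 2017

May 17, 2017


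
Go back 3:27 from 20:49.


17:22

Start: 1249 minutes from midnight
Subtract: 207 minutes
Remaining: 1249 - 207 = 1042
Hours: 17, Minutes: 22


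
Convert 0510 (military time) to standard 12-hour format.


5:10 AM

Hour: 5
5 < 12 → AM


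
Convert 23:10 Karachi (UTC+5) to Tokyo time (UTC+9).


03:10 (next day)

Time difference = UTC+9 - UTC+5 = +4 hours
New hour = (23 + 4) mod 24
= 27 mod 24 = 3
Minutes unchanged → 03:10; 27 ≥ 24 → next day


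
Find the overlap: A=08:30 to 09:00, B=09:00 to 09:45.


0 minutes

Meeting A: 510-540 (in minutes from midnight)
Meeting B: 540-585
Overlap start = max(510, 540) = 540
Overlap end = min(540, 585) = 540
Overlap = max(0, 540 - 540) = 0 min


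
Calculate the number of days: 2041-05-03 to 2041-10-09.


159 days

From May 3, 2041 to October 9, 2041
Rest of May 2041: 31 - 3 = 28
Full months: June 30, July 31, August 31, September 30
Days into October 2041: 9
Total = 28 + 30 + 31 + 31 + 30 + 9 = 159 days


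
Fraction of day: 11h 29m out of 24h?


0.4785 (47.85%)

Total minutes: 11×60 + 29 = 689
Day = 24×60 = 1440 minutes
Fraction = 689/1440 ≈ 0.4785
As a percentage: 689/1440 × 100 ≈ 47.85%


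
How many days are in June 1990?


30 days

Month: June (month 6)
June has 30 days


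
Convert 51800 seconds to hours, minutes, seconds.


Hours: 51800 ÷ 3600 = 14 remainder 1400
Minutes: 1400 ÷ 60 = 23 remainder 20
Seconds: 20

14h 23m 20s


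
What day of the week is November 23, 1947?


Sunday

Zeller's congruence:
q=23, m=11, k=47, j=19
h = (23 + ⌊13×12/5⌋ + 47 + ⌊47/4⌋ + ⌊19/4⌋ - 2×19) mod 7
= (23 + 31 + 47 + 11 + 4 - 38) mod 7
= 78 mod 7 = 1
h=1 → Sunday


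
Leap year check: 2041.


Rules: divisible by 4 AND (not by 100 OR by 400)
2041 ÷ 4 = 510 remainder 1 → not divisible by 4
Not divisible by 4 → not a leap year

No


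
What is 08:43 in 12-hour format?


Hour: 8
8 < 12 → AM

8:43 AM


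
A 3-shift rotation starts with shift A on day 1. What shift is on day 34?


Shifts: A, B, C
Start: A (index 0)
Day 34: (0 + 34 - 1) mod 3
= 33 mod 3
= 0
Index 0 → shift A

Shift A


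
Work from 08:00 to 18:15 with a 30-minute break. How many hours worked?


9h 45m (585 minutes)

Total time = (18×60+15) - (8×60+0)
= 1095 - 480 = 615 min
Minus break: 615 - 30 = 585 min
= 9h 45m


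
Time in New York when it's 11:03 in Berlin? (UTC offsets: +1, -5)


Time difference = UTC-5 - UTC+1 = -6 hours
New hour = (11 -6) mod 24
= 5 mod 24 = 5
Minutes unchanged → 05:03

05:03


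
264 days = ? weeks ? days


37 weeks 5 days

Weeks: 264 ÷ 7 = 37 remainder 5


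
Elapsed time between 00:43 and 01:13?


End time in minutes: 1×60 + 13 = 73
Start time in minutes: 0×60 + 43 = 43
Difference = 73 - 43 = 30 minutes
= 0 hours 30 minutes

0h 30m


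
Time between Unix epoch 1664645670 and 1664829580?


Difference = 1664829580 - 1664645670 = 183910 seconds
In hours: 183910 / 3600 ≈ 51.1
In days: 183910 / 86400 ≈ 2.13

183910 seconds (51.1 hours / 2.13 days)


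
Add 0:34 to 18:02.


Start: 1082 minutes from midnight
Add: 34 minutes
Total: 1116 minutes
Hours: 1116 ÷ 60 = 18 remainder 36

18:36


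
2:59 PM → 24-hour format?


14:59

Input: 2:59 PM
PM: 2 + 12 = 14


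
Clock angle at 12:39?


Hour hand (12 ≡ 0 on the dial): 0×30 + 39×0.5 = 19.5°
Minute hand = 39×6 = 234°
Difference = |19.5 - 234| = 214.5°
Since > 180°: 360 - 214.5 = 145.5°

145.5°


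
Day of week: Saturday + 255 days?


Start: Saturday (index 5)
(5 + 255) mod 7
= 260 mod 7
= 1
Index 1 → Tuesday

Tuesday


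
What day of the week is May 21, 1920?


Zeller's congruence:
q=21, m=5, k=20, j=19
h = (21 + ⌊13×6/5⌋ + 20 + ⌊20/4⌋ + ⌊19/4⌋ - 2×19) mod 7
= (21 + 15 + 20 + 5 + 4 - 38) mod 7
= 27 mod 7 = 6
h=6 → Friday

Friday


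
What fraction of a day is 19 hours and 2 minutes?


Total minutes: 19×60 + 2 = 1142
Day = 24×60 = 1440 minutes
Fraction = 1142/1440 ≈ 0.7931
As a percentage: 1142/1440 × 100 ≈ 79.31%

0.7931 (79.31%)


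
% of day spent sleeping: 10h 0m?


41.7%

Time: 600 minutes
Day: 1440 minutes
Percentage = (600/1440) × 100 ≈ 41.7%


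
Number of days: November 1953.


Month: November (month 11)
November has 30 days

30 days


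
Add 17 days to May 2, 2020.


May 19, 2020

Start: May 2, 2020
Add 17 days
May 2 + 17 = May 19, 2020


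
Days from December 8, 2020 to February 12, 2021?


66 days

From December 8, 2020 to February 12, 2021
Rest of December 2020: 31 - 8 = 23
Full months: January 31
Days into February 2021: 12
Total = 23 + 31 + 12 = 66 days


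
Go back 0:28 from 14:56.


Start: 896 minutes from midnight
Subtract: 28 minutes
Remaining: 896 - 28 = 868
Hours: 14, Minutes: 28

14:28


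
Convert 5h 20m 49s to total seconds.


19249 seconds

Hours: 5 × 3600 = 18000
Minutes: 20 × 60 = 1200
Seconds: 49
Total = 18000 + 1200 + 49 = 19249


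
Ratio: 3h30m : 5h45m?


14:23 (0.61)

Duration 1: 210 minutes
Duration 2: 345 minutes
Ratio = 210:345
GCD = 15
Simplified = 14:23
As a decimal: 14/23 ≈ 0.61


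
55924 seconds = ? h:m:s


15h 32m 4s

Hours: 55924 ÷ 3600 = 15 remainder 1924
Minutes: 1924 ÷ 60 = 32 remainder 4
Seconds: 4


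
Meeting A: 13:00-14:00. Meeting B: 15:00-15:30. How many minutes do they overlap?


Meeting A: 780-840 (in minutes from midnight)
Meeting B: 900-930
Overlap start = max(780, 900) = 900
Overlap end = min(840, 930) = 840
Overlap = max(0, 840 - 900) = 0 min

0 minutes


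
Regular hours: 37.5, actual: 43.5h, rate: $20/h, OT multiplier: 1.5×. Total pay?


Regular: 37.5h × $20 = $750.00
Overtime: 43.5 - 37.5 = 6.0h
OT pay: 6.0h × $20 × 1.5 = $180.00
Total = $750.00 + $180.00 = $930.00

$930.00


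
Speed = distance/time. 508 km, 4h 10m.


121.9 km/h

Distance: 508 km
Time: 4h 10m = 250 min = 250/60 = 25/6 hours
Speed = 508 ÷ (25/6) = 508 × 6 / 25 = 3048/25 ≈ 121.9 km/h


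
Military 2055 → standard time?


8:55 PM

Hour: 20
20 - 12 = 8 → PM


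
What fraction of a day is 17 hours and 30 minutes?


Total minutes: 17×60 + 30 = 1050
Day = 24×60 = 1440 minutes
Fraction = 1050/1440 ≈ 0.7292
As a percentage: 1050/1440 × 100 ≈ 72.92%

0.7292 (72.92%)


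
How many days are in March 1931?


Month: March (month 3)
March has 31 days

31 days


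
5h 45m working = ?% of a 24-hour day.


24.0%

Time: 345 minutes
Day: 1440 minutes
Percentage = (345/1440) × 100 ≈ 24.0%


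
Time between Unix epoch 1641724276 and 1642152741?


Difference = 1642152741 - 1641724276 = 428465 seconds
In hours: 428465 / 3600 ≈ 119.0
In days: 428465 / 86400 ≈ 4.96

428465 seconds (119.0 hours / 4.96 days)


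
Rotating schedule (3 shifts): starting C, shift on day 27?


Shifts: A, B, C
Start: C (index 2)
Day 27: (2 + 27 - 1) mod 3
= 28 mod 3
= 1
Index 1 → shift B

Shift B


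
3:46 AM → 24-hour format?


Input: 3:46 AM
AM hour stays: 3

03:46


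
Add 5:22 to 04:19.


Start: 259 minutes from midnight
Add: 322 minutes
Total: 581 minutes
Hours: 581 ÷ 60 = 9 remainder 41

09:41


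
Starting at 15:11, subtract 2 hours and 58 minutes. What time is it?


12:13

Start: 911 minutes from midnight
Subtract: 178 minutes
Remaining: 911 - 178 = 733
Hours: 12, Minutes: 13


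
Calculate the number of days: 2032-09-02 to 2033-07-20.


321 days

From September 2, 2032 to July 20, 2033
Rest of September 2032: 30 - 2 = 28
Full months: October 31, November 30, December 31, January 31, February 2033 28, March 31, April 30, May 31, June 30
Days into July 2033: 20
Total = 28 + 31 + 30 + 31 + 31 + 28 + 31 + 30 + 31 + 30 + 20 = 321 days


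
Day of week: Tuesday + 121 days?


Start: Tuesday (index 1)
(1 + 121) mod 7
= 122 mod 7
= 3
Index 3 → Thursday

Thursday


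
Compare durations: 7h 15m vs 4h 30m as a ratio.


Duration 1: 435 minutes
Duration 2: 270 minutes
Ratio = 435:270
GCD = 15
Simplified = 29:18
As a decimal: 29/18 ≈ 1.61

29:18 (1.61)


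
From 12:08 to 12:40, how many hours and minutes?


End time in minutes: 12×60 + 40 = 760
Start time in minutes: 12×60 + 8 = 728
Difference = 760 - 728 = 32 minutes
= 0 hours 32 minutes

0h 32m


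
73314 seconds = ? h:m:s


Hours: 73314 ÷ 3600 = 20 remainder 1314
Minutes: 1314 ÷ 60 = 21 remainder 54
Seconds: 54

20h 21m 54s


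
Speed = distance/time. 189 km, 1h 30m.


126.0 km/h

Distance: 189 km
Time: 1h 30m = 90 min = 90/60 = 3/2 hours
Speed = 189 ÷ (3/2) = 189 × 2 / 3 = 378/3 = 126.0 km/h


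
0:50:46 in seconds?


3046 seconds

Hours: 0 × 3600 = 0
Minutes: 50 × 60 = 3000
Seconds: 46
Total = 0 + 3000 + 46 = 3046


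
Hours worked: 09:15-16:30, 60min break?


6h 15m (375 minutes)

Total time = (16×60+30) - (9×60+15)
= 990 - 555 = 435 min
Minus break: 435 - 60 = 375 min
= 6h 15m


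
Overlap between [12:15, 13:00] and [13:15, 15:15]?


0 minutes

Meeting A: 735-780 (in minutes from midnight)
Meeting B: 795-915
Overlap start = max(735, 795) = 795
Overlap end = min(780, 915) = 780
Overlap = max(0, 780 - 795) = 0 min


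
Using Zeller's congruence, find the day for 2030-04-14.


Zeller's congruence:
q=14, m=4, k=30, j=20
h = (14 + ⌊13×5/5⌋ + 30 + ⌊30/4⌋ + ⌊20/4⌋ - 2×20) mod 7
= (14 + 13 + 30 + 7 + 5 - 40) mod 7
= 29 mod 7 = 1
h=1 → Sunday

Sunday


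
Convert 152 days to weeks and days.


Weeks: 152 ÷ 7 = 21 remainder 5

21 weeks 5 days


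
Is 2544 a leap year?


Rules: divisible by 4 AND (not by 100 OR by 400)
2544 ÷ 4 = 636 exactly → divisible by 4
2544 ÷ 100 = 25 remainder 44 → not divisible by 100
Divisible by 4 but not by 100 → leap year

Yes


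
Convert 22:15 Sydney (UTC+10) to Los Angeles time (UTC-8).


Time difference = UTC-8 - UTC+10 = -18 hours
New hour = (22 -18) mod 24
= 4 mod 24 = 4
Minutes unchanged → 04:15

04:15


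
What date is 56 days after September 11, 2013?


Start: September 11, 2013
Add 56 days
September 11 → October 1: 30 - 11 + 1 = 20 days (56 - 20 = 36 left)
October 1 → November 1: 31 - 1 + 1 = 31 days (36 - 31 = 5 left)
November 1 + 5 = November 6, 2013

November 6, 2013


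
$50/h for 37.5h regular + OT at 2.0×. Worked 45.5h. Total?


$2675.00

Regular: 37.5h × $50 = $1875.00
Overtime: 45.5 - 37.5 = 8.0h
OT pay: 8.0h × $50 × 2.0 = $800.00
Total = $1875.00 + $800.00 = $2675.00


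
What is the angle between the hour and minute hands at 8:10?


Hour hand = 8×30 + 10×0.5 = 245.0°
Minute hand = 10×6 = 60°
Difference = |245.0 - 60| = 185.0°
Since > 180°: 360 - 185.0 = 175.0°

175.0°


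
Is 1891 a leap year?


No

Rules: divisible by 4 AND (not by 100 OR by 400)
1891 ÷ 4 = 472 remainder 3 → not divisible by 4
Not divisible by 4 → not a leap year


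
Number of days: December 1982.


31 days

Month: December (month 12)
December has 31 days


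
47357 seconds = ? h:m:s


13h 9m 17s

Hours: 47357 ÷ 3600 = 13 remainder 557
Minutes: 557 ÷ 60 = 9 remainder 17
Seconds: 17


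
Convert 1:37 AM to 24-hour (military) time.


Input: 1:37 AM
AM hour stays: 1

01:37


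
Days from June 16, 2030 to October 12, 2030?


118 days

From June 16, 2030 to October 12, 2030
Rest of June 2030: 30 - 16 = 14
Full months: July 31, August 31, September 30
Days into October 2030: 12
Total = 14 + 31 + 31 + 30 + 12 = 118 days


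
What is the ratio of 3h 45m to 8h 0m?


Duration 1: 225 minutes
Duration 2: 480 minutes
Ratio = 225:480
GCD = 15
Simplified = 15:32
As a decimal: 15/32 ≈ 0.47

15:32 (0.47)


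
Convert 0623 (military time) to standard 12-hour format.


6:23 AM

Hour: 6
6 < 12 → AM


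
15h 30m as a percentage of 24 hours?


Total minutes: 15×60 + 30 = 930
Day = 24×60 = 1440 minutes
Fraction = 930/1440 ≈ 0.6458
As a percentage: 930/1440 × 100 ≈ 64.58%

0.6458 (64.58%)


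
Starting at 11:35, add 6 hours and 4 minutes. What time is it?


17:39

Start: 695 minutes from midnight
Add: 364 minutes
Total: 1059 minutes
Hours: 1059 ÷ 60 = 17 remainder 39


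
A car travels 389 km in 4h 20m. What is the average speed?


Distance: 389 km
Time: 4h 20m = 260 min = 260/60 = 13/3 hours
Speed = 389 ÷ (13/3) = 389 × 3 / 13 = 1167/13 ≈ 89.8 km/h

89.8 km/h


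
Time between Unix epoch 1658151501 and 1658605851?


454350 seconds (126.2 hours / 5.26 days)

Difference = 1658605851 - 1658151501 = 454350 seconds
In hours: 454350 / 3600 ≈ 126.2
In days: 454350 / 86400 ≈ 5.26


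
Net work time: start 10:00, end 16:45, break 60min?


5h 45m (345 minutes)

Total time = (16×60+45) - (10×60+0)
= 1005 - 600 = 405 min
Minus break: 405 - 60 = 345 min
= 5h 45m


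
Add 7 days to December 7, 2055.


Start: December 7, 2055
Add 7 days
December 7 + 7 = December 14, 2055

December 14, 2055


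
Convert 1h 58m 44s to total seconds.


Hours: 1 × 3600 = 3600
Minutes: 58 × 60 = 3480
Seconds: 44
Total = 3600 + 3480 + 44 = 7124

7124 seconds


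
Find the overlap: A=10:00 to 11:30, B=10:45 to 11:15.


Meeting A: 600-690 (in minutes from midnight)
Meeting B: 645-675
Overlap start = max(600, 645) = 645
Overlap end = min(690, 675) = 675
Overlap = max(0, 675 - 645) = 30 min

30 minutes


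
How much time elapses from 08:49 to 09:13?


0h 24m

End time in minutes: 9×60 + 13 = 553
Start time in minutes: 8×60 + 49 = 529
Difference = 553 - 529 = 24 minutes
= 0 hours 24 minutes


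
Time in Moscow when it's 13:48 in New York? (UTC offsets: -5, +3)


Time difference = UTC+3 - UTC-5 = +8 hours
New hour = (13 + 8) mod 24
= 21 mod 24 = 21
Minutes unchanged → 21:48

21:48


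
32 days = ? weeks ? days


Weeks: 32 ÷ 7 = 4 remainder 4

4 weeks 4 days


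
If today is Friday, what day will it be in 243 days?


Wednesday

Start: Friday (index 4)
(4 + 243) mod 7
= 247 mod 7
= 2
Index 2 → Wednesday


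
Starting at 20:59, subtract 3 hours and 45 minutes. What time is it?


17:14

Start: 1259 minutes from midnight
Subtract: 225 minutes
Remaining: 1259 - 225 = 1034
Hours: 17, Minutes: 14


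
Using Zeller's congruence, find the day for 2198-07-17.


Zeller's congruence:
q=17, m=7, k=98, j=21
h = (17 + ⌊13×8/5⌋ + 98 + ⌊98/4⌋ + ⌊21/4⌋ - 2×21) mod 7
= (17 + 20 + 98 + 24 + 5 - 42) mod 7
= 122 mod 7 = 3
h=3 → Tuesday

Tuesday


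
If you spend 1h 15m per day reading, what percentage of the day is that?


Time: 75 minutes
Day: 1440 minutes
Percentage = (75/1440) × 100 ≈ 5.2%

5.2%


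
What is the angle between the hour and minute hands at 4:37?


83.5°

Hour hand = 4×30 + 37×0.5 = 138.5°
Minute hand = 37×6 = 222°
Difference = |138.5 - 222| = 83.5°


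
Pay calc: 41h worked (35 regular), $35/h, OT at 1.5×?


Regular: 35h × $35 = $1225.00
Overtime: 41 - 35 = 6h
OT pay: 6h × $35 × 1.5 = $315.00
Total = $1225.00 + $315.00 = $1540.00

$1540.00


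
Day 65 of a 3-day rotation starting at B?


Shift C

Shifts: A, B, C
Start: B (index 1)
Day 65: (1 + 65 - 1) mod 3
= 65 mod 3
= 2
Index 2 → shift C


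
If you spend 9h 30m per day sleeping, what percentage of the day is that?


Time: 570 minutes
Day: 1440 minutes
Percentage = (570/1440) × 100 ≈ 39.6%

39.6%


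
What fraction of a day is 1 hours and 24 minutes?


Total minutes: 1×60 + 24 = 84
Day = 24×60 = 1440 minutes
Fraction = 84/1440 ≈ 0.0583
As a percentage: 84/1440 × 100 ≈ 5.83%

0.0583 (5.83%)


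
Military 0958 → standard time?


Hour: 9
9 < 12 → AM

9:58 AM


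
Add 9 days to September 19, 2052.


September 28, 2052

Start: September 19, 2052
Add 9 days
September 19 + 9 = September 28, 2052


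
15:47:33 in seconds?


56853 seconds

Hours: 15 × 3600 = 54000
Minutes: 47 × 60 = 2820
Seconds: 33
Total = 54000 + 2820 + 33 = 56853


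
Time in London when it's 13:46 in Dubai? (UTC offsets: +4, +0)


09:46

Time difference = UTC+0 - UTC+4 = -4 hours
New hour = (13 -4) mod 24
= 9 mod 24 = 9
Minutes unchanged → 09:46


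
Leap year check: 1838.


Rules: divisible by 4 AND (not by 100 OR by 400)
1838 ÷ 4 = 459 remainder 2 → not divisible by 4
Not divisible by 4 → not a leap year

No


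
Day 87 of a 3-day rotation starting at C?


Shifts: A, B, C
Start: C (index 2)
Day 87: (2 + 87 - 1) mod 3
= 88 mod 3
= 1
Index 1 → shift B

Shift B


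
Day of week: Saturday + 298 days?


Start: Saturday (index 5)
(5 + 298) mod 7
= 303 mod 7
= 2
Index 2 → Wednesday

Wednesday


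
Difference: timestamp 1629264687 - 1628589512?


Difference = 1629264687 - 1628589512 = 675175 seconds
In hours: 675175 / 3600 ≈ 187.5
In days: 675175 / 86400 ≈ 7.81

675175 seconds (187.5 hours / 7.81 days)


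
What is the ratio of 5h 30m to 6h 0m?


11:12 (0.92)

Duration 1: 330 minutes
Duration 2: 360 minutes
Ratio = 330:360
GCD = 30
Simplified = 11:12
As a decimal: 11/12 ≈ 0.92


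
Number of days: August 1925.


31 days

Month: August (month 8)
August has 31 days


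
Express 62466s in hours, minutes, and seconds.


Hours: 62466 ÷ 3600 = 17 remainder 1266
Minutes: 1266 ÷ 60 = 21 remainder 6
Seconds: 6

17h 21m 6s


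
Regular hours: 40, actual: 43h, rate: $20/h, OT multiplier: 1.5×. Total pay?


Regular: 40h × $20 = $800.00
Overtime: 43 - 40 = 3h
OT pay: 3h × $20 × 1.5 = $90.00
Total = $800.00 + $90.00 = $890.00

$890.00


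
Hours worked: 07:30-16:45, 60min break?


Total time = (16×60+45) - (7×60+30)
= 1005 - 450 = 555 min
Minus break: 555 - 60 = 495 min
= 8h 15m

8h 15m (495 minutes)


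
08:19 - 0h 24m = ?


Start: 499 minutes from midnight
Subtract: 24 minutes
Remaining: 499 - 24 = 475
Hours: 7, Minutes: 55

07:55


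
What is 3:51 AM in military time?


Input: 3:51 AM
AM hour stays: 3

03:51


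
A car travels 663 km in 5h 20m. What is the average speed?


Distance: 663 km
Time: 5h 20m = 320 min = 320/60 = 16/3 hours
Speed = 663 ÷ (16/3) = 663 × 3 / 16 = 1989/16 ≈ 124.3 km/h

124.3 km/h


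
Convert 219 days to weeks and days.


31 weeks 2 days

Weeks: 219 ÷ 7 = 31 remainder 2


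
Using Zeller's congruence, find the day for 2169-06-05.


Zeller's congruence:
q=5, m=6, k=69, j=21
h = (5 + ⌊13×7/5⌋ + 69 + ⌊69/4⌋ + ⌊21/4⌋ - 2×21) mod 7
= (5 + 18 + 69 + 17 + 5 - 42) mod 7
= 72 mod 7 = 2
h=2 → Monday

Monday


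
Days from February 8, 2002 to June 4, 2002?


From February 8, 2002 to June 4, 2002
Rest of February 2002: 28 - 8 = 20
Full months: March 31, April 30, May 31
Days into June 2002: 4
Total = 20 + 31 + 30 + 31 + 4 = 116 days

116 days


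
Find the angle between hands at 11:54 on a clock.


Hour hand = 11×30 + 54×0.5 = 357.0°
Minute hand = 54×6 = 324°
Difference = |357.0 - 324| = 33.0°

33.0°


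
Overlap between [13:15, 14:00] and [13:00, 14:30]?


Meeting A: 795-840 (in minutes from midnight)
Meeting B: 780-870
Overlap start = max(795, 780) = 795
Overlap end = min(840, 870) = 840
Overlap = max(0, 840 - 795) = 45 min

45 minutes


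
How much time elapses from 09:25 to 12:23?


End time in minutes: 12×60 + 23 = 743
Start time in minutes: 9×60 + 25 = 565
Difference = 743 - 565 = 178 minutes
= 2 hours 58 minutes

2h 58m


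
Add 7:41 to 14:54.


22:35

Start: 894 minutes from midnight
Add: 461 minutes
Total: 1355 minutes
Hours: 1355 ÷ 60 = 22 remainder 35


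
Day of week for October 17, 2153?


Wednesday

Zeller's congruence:
q=17, m=10, k=53, j=21
h = (17 + ⌊13×11/5⌋ + 53 + ⌊53/4⌋ + ⌊21/4⌋ - 2×21) mod 7
= (17 + 28 + 53 + 13 + 5 - 42) mod 7
= 74 mod 7 = 4
h=4 → Wednesday


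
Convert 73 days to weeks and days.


Weeks: 73 ÷ 7 = 10 remainder 3

10 weeks 3 days


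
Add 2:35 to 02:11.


Start: 131 minutes from midnight
Add: 155 minutes
Total: 286 minutes
Hours: 286 ÷ 60 = 4 remainder 46

04:46


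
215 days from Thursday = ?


Tuesday

Start: Thursday (index 3)
(3 + 215) mod 7
= 218 mod 7
= 1
Index 1 → Tuesday


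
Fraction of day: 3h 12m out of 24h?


Total minutes: 3×60 + 12 = 192
Day = 24×60 = 1440 minutes
Fraction = 192/1440 ≈ 0.1333
As a percentage: 192/1440 × 100 ≈ 13.33%

0.1333 (13.33%)


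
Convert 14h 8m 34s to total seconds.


50914 seconds

Hours: 14 × 3600 = 50400
Minutes: 8 × 60 = 480
Seconds: 34
Total = 50400 + 480 + 34 = 50914


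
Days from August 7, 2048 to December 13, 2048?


From August 7, 2048 to December 13, 2048
Rest of August 2048: 31 - 7 = 24
Full months: September 30, October 31, November 30
Days into December 2048: 13
Total = 24 + 30 + 31 + 30 + 13 = 128 days

128 days


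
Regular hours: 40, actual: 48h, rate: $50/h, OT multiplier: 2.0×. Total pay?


Regular: 40h × $50 = $2000.00
Overtime: 48 - 40 = 8h
OT pay: 8h × $50 × 2.0 = $800.00
Total = $2000.00 + $800.00 = $2800.00

$2800.00


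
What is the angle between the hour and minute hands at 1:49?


120.5°

Hour hand = 1×30 + 49×0.5 = 54.5°
Minute hand = 49×6 = 294°
Difference = |54.5 - 294| = 239.5°
Since > 180°: 360 - 239.5 = 120.5°


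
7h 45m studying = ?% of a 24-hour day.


Time: 465 minutes
Day: 1440 minutes
Percentage = (465/1440) × 100 ≈ 32.3%

32.3%


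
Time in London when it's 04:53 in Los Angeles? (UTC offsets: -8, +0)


12:53

Time difference = UTC+0 - UTC-8 = +8 hours
New hour = (4 + 8) mod 24
= 12 mod 24 = 12
Minutes unchanged → 12:53


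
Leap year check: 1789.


Rules: divisible by 4 AND (not by 100 OR by 400)
1789 ÷ 4 = 447 remainder 1 → not divisible by 4
Not divisible by 4 → not a leap year

No


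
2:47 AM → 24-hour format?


02:47

Input: 2:47 AM
AM hour stays: 2


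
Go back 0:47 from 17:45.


16:58

Start: 1065 minutes from midnight
Subtract: 47 minutes
Remaining: 1065 - 47 = 1018
Hours: 16, Minutes: 58


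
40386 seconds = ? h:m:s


11h 13m 6s

Hours: 40386 ÷ 3600 = 11 remainder 786
Minutes: 786 ÷ 60 = 13 remainder 6
Seconds: 6


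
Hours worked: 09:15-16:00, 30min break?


6h 15m (375 minutes)

Total time = (16×60+0) - (9×60+15)
= 960 - 555 = 405 min
Minus break: 405 - 30 = 375 min
= 6h 15m


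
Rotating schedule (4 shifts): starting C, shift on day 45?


Shift C

Shifts: A, B, C, D
Start: C (index 2)
Day 45: (2 + 45 - 1) mod 4
= 46 mod 4
= 2
Index 2 → shift C


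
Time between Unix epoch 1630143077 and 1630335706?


192629 seconds (53.5 hours / 2.23 days)

Difference = 1630335706 - 1630143077 = 192629 seconds
In hours: 192629 / 3600 ≈ 53.5
In days: 192629 / 86400 ≈ 2.23


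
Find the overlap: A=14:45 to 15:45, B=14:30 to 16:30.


60 minutes

Meeting A: 885-945 (in minutes from midnight)
Meeting B: 870-990
Overlap start = max(885, 870) = 885
Overlap end = min(945, 990) = 945
Overlap = max(0, 945 - 885) = 60 min


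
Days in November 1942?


Month: November (month 11)
November has 30 days

30 days


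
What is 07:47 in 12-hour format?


7:47 AM

Hour: 7
7 < 12 → AM


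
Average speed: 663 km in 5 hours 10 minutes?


128.3 km/h

Distance: 663 km
Time: 5h 10m = 310 min = 310/60 = 31/6 hours
Speed = 663 ÷ (31/6) = 663 × 6 / 31 = 3978/31 ≈ 128.3 km/h
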